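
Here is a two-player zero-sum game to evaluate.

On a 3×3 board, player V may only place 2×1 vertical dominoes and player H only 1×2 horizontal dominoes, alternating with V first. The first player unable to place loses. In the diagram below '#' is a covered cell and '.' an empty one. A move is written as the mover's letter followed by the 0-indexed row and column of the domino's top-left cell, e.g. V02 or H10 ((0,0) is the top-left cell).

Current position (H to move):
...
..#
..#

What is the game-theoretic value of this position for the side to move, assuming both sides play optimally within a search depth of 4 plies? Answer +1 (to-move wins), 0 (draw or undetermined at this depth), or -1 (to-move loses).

[.../..#/..#] H move#1: H00:-1/##./..#/..#, H01:-1/.##/..#/..#, H10:+1/.../###/..#*, H20:-1/.../..#/###
[.../###/..#] end (terminal -1, V#2); searched .../..#/..# to 4

value(.../..#/..#, H) = +1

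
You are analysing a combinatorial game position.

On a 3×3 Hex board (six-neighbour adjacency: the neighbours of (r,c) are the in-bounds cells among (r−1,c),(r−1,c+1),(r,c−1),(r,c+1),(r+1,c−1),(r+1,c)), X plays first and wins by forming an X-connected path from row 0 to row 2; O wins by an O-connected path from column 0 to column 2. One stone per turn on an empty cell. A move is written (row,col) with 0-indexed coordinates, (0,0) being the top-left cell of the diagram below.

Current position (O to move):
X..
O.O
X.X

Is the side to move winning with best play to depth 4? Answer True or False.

O winning at [X../O.O/X.X]: True

ply 1, O at X../O.O/X.X | (0,1)=+1→XO./O.O/X.X*; (0,2)=+1→X.O/O.O/X.X; (1,1)=+1→X../OOO/X.X; (2,1)=-1→X../O.O/XOX
ply 2, X at XO./O.O/X.X | (0,2)=-1→XOX/O.O/X.X*; (1,1)=-1→XO./OXO/X.X; (2,1)=-1→XO./O.O/XXX
ply 3, O at XOX/O.O/X.X | (1,1)=+1→XOX/OOO/X.X*; (2,1)=-1→XOX/O.O/XOX
ply 4: XOX/OOO/X.X is terminal -1 (X); from X../O.O/X.X depth 4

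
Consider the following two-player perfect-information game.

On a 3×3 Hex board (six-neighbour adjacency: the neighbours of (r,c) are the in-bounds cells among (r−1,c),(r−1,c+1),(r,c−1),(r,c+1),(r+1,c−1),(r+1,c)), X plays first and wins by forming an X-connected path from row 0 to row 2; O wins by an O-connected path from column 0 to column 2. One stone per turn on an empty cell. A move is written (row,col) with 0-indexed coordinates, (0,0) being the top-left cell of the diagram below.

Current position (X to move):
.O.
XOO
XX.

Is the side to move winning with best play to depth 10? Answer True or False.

X winning at [.O./XOO/XX.]: True

[.O./XOO/XX.] X move#1: (0,0):+1/XO./XOO/XX.*, (0,2):-1/.OX/XOO/XX., (2,2):-1/.O./XOO/XXX
[XO./XOO/XX.] end (terminal -1, O#2); searched .O./XOO/XX. to 10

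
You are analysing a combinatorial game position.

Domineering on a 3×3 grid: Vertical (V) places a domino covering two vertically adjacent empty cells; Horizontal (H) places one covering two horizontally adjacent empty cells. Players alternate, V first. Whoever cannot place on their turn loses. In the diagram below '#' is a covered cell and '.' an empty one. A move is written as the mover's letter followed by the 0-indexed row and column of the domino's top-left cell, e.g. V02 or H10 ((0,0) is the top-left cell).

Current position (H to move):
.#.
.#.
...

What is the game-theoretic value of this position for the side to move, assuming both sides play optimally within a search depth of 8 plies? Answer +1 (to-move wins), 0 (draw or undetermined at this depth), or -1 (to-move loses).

value(.#./.#./..., H) = -1

p1 H@[.#./.#./...]: H20[.#./.#./##.]-1* H21[.#./.#./.##]-1
p2 V@[.#./.#./##.]: V00[##./##./##.]+1* V02[.##/.##/##.]+1 V12[.#./.##/###]+1
p3 H@[##./##./##.] terminal -1; root [.#./.#./...] d8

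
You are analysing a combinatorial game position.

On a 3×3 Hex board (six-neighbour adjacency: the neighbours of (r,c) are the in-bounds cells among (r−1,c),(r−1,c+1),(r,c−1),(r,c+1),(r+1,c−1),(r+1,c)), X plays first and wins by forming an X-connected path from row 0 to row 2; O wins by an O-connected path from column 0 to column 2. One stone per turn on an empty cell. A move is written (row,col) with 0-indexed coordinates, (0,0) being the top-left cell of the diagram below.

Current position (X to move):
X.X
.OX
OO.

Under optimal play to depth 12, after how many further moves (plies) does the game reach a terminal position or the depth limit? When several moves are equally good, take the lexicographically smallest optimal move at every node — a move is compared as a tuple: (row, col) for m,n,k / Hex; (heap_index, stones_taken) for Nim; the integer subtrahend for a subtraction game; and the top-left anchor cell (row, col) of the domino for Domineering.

p1 X@[X.X/.OX/OO.]: (0,1)[XXX/.OX/OO.]-1 (1,0)[X.X/XOX/OO.]-1 (2,2)[X.X/.OX/OOX]+1*
p2 O@[X.X/.OX/OOX] terminal -1; root [X.X/.OX/OO.] d12

PV length from [X.X/.OX/OO.]: 1 ply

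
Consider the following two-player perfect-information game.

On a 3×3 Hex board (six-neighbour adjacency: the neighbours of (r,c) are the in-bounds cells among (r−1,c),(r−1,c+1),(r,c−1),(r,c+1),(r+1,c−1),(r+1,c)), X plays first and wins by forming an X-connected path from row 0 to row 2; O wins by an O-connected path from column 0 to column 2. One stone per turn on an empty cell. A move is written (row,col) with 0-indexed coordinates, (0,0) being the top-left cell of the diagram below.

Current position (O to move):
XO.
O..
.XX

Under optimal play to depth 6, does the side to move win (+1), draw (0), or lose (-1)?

value(XO./O../.XX, O) = +1

[XO./O../.XX] O move#1: (0,2):+1/XOO/O../.XX*, (1,1):+1/XO./OO./.XX, (1,2):+1/XO./O.O/.XX, (2,0):-1/XO./O../OXX
[XOO/O../.XX] end (terminal -1, X#2); searched XO./O../.XX to 6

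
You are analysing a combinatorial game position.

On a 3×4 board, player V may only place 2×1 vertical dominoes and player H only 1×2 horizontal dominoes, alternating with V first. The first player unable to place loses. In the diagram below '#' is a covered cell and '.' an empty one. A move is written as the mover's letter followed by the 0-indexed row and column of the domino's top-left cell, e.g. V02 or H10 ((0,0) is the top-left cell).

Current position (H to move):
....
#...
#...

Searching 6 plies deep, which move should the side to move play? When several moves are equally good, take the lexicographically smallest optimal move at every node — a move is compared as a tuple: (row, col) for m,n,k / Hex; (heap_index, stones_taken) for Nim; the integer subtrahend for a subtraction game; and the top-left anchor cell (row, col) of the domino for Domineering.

H's best at [..../#.../#...]: H11

[..../#.../#...] H move#1: H00:-1/##../#.../#..., H01:-1/.##./#.../#..., H02:-1/..##/#.../#..., H11:+1/..../###./#...*, H12:+1/..../#.##/#..., H21:-1/..../#.../###., H22:-1/..../#.../#.##
[..../###./#...] V move#2: V03:-1/...#/####/#...*, V13:-1/..../####/#..#
[...#/####/#...] H move#3: H00:+1/##.#/####/#...*, H01:+1/.###/####/#..., H21:+1/...#/####/###., H22:+1/...#/####/#.##
[##.#/####/#...] end (terminal -1, V#4); searched ..../#.../#... to 6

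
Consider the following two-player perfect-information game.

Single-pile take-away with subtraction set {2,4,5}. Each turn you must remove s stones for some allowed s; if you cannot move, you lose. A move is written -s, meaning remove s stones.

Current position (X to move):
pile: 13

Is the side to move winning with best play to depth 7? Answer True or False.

[13] X move#1: -2:-1/11, -4:-1/9, -5:+1/8*
[8] O move#2: -2:-1/6*, -4:-1/4, -5:-1/3
[6] X move#3: -2:-1/4, -4:-1/2, -5:+1/1*
[1] end (terminal -1, O#4); searched 13 to 7

X winning at [13]: True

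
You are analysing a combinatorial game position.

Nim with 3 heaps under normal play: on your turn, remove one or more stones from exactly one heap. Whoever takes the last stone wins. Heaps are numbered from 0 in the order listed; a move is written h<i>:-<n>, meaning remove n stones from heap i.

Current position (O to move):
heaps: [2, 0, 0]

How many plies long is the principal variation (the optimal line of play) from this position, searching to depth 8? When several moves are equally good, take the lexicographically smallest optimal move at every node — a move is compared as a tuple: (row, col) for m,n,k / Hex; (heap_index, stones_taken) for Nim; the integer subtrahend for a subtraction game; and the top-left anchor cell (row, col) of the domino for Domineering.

p1 O@[(2,0,0)]: h0:-1[(1,0,0)]-1 h0:-2[(0,0,0)]+1*
p2 X@[(0,0,0)] terminal -1; root [(2,0,0)] d8

PV length from [(2,0,0)]: 1 ply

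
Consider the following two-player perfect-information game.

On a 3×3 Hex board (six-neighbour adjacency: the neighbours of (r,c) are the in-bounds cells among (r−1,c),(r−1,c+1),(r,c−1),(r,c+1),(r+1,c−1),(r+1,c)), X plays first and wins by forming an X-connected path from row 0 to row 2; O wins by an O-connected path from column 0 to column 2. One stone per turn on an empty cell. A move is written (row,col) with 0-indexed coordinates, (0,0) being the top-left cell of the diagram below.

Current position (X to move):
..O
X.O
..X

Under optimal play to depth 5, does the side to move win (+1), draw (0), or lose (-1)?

value(..O/X.O/..X, X) = +1

ply 1, X at ..O/X.O/..X | (0,0)=-1→X.O/X.O/..X; (0,1)=-1→.XO/X.O/..X; (1,1)=+1→..O/XXO/..X*; (2,0)=+1→..O/X.O/X.X; (2,1)=+1→..O/X.O/.XX
ply 2, O at ..O/XXO/..X | (0,0)=-1→O.O/XXO/..X*; (0,1)=-1→.OO/XXO/..X; (2,0)=-1→..O/XXO/O.X; (2,1)=-1→..O/XXO/.OX
ply 3, X at O.O/XXO/..X | (0,1)=+1→OXO/XXO/..X*; (2,0)=-1→O.O/XXO/X.X; (2,1)=-1→O.O/XXO/.XX
ply 4, O at OXO/XXO/..X | (2,0)=-1→OXO/XXO/O.X*; (2,1)=-1→OXO/XXO/.OX
ply 5, X at OXO/XXO/O.X | (2,1)=+1→OXO/XXO/OXX*
ply 6: OXO/XXO/OXX is terminal -1 (O); from ..O/X.O/..X depth 5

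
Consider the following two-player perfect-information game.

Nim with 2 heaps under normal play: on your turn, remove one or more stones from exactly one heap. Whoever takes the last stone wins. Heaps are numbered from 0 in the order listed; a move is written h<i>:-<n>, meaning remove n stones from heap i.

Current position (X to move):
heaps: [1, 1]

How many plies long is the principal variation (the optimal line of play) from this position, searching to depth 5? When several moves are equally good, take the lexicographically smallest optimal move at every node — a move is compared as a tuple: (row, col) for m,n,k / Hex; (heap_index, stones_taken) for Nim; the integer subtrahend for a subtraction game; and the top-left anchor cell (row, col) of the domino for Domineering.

p1 X@[(1,1)]: h0:-1[(0,1)]-1* h1:-1[(1,0)]-1
p2 O@[(0,1)]: h1:-1[(0,0)]+1*
p3 X@[(0,0)] terminal -1; root [(1,1)] d5

PV length from [(1,1)]: 2 plies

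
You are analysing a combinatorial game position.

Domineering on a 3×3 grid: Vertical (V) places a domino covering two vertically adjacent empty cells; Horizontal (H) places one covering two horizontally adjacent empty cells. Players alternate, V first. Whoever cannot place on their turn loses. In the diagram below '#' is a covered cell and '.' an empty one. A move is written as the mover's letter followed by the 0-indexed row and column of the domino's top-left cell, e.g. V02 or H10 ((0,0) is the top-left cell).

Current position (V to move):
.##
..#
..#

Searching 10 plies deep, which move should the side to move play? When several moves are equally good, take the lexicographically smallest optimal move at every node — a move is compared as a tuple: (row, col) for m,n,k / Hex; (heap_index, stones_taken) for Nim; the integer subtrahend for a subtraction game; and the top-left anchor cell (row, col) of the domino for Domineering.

p1 V@[.##/..#/..#]: V00[###/#.#/..#]-1 V10[.##/#.#/#.#]+1* V11[.##/.##/.##]+1
p2 H@[.##/#.#/#.#] terminal -1; root [.##/..#/..#] d10

V's best at [.##/..#/..#]: V10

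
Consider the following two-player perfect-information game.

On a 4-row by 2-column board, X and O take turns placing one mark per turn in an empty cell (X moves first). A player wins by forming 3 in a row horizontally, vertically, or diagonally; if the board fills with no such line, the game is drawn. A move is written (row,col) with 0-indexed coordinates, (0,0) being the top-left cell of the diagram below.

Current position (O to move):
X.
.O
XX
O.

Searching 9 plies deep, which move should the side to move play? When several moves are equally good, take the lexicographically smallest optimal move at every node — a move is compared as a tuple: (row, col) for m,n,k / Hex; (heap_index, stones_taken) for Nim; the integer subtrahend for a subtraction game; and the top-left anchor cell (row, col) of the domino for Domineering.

p1 O@[X./.O/XX/O.]: (0,1)[XO/.O/XX/O.]-1 (1,0)[X./OO/XX/O.]+0* (3,1)[X./.O/XX/OO]-1
p2 X@[X./OO/XX/O.]: (0,1)[XX/OO/XX/O.]+0* (3,1)[X./OO/XX/OX]+0
p3 O@[XX/OO/XX/O.]: (3,1)[XX/OO/XX/OO]+0*
p4 X@[XX/OO/XX/OO] terminal +0; root [X./.O/XX/O.] d9

O's best at [X./.O/XX/O.]: (1,0)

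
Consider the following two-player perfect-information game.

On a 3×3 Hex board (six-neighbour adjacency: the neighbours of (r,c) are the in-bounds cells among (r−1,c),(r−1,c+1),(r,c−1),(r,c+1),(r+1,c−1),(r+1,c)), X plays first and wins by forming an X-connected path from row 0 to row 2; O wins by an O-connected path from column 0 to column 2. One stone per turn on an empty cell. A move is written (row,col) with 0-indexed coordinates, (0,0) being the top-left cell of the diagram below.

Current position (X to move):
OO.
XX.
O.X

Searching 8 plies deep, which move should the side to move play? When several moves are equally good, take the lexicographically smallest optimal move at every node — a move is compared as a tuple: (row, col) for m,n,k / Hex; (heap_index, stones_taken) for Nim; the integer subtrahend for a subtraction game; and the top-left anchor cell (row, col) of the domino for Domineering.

X's best at [OO./XX./O.X]: (0,2)

[OO./XX./O.X] X move#1: (0,2):+1/OOX/XX./O.X*, (1,2):-1/OO./XXX/O.X, (2,1):-1/OO./XX./OXX
[OOX/XX./O.X] O move#2: (1,2):-1/OOX/XXO/O.X*, (2,1):-1/OOX/XX./OOX
[OOX/XXO/O.X] X move#3: (2,1):+1/OOX/XXO/OXX*
[OOX/XXO/OXX] end (terminal -1, O#4); searched OO./XX./O.X to 8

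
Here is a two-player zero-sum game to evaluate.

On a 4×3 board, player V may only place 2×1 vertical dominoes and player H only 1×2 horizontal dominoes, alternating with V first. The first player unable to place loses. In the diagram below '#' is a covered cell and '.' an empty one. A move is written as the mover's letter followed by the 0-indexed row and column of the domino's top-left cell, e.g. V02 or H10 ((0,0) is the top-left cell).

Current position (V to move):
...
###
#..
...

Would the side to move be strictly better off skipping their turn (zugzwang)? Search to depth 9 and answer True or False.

zugzwang(.../###/#../..., V) = False

[.../###/#../...] V move#1: V21:+1/.../###/##./.#.*, V22:-1/.../###/#.#/..#
[.../###/##./.#.] H move#2: H00:-1/##./###/##./.#.*, H01:-1/.##/###/##./.#.
[##./###/##./.#.] V move#3: V22:+1/##./###/###/.##*
[##./###/###/.##] end (terminal -1, H#4); searched .../###/#../... to 9
pass branch (H moves first from the same position):
  | [.../###/#../...] H move#1: H00:-1/##./###/#../..., H01:-1/.##/###/#../..., H21:+1/.../###/###/...*, H30:+1/.../###/#../##., H31:+1/.../###/#../.##
  | [.../###/###/...] end (terminal -1, V#2); searched .../###/#../... to 9
V moving scores +1; V passing scores -1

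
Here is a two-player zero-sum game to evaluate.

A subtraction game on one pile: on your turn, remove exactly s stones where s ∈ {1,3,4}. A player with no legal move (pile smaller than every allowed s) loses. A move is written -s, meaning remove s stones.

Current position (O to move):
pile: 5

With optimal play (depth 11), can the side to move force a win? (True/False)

O winning at [5]: True

[5] O move#1: -1:-1/4, -3:+1/2*, -4:-1/1
[2] X move#2: -1:-1/1*
[1] O move#3: -1:+1/0*
[0] end (terminal -1, X#4); searched 5 to 11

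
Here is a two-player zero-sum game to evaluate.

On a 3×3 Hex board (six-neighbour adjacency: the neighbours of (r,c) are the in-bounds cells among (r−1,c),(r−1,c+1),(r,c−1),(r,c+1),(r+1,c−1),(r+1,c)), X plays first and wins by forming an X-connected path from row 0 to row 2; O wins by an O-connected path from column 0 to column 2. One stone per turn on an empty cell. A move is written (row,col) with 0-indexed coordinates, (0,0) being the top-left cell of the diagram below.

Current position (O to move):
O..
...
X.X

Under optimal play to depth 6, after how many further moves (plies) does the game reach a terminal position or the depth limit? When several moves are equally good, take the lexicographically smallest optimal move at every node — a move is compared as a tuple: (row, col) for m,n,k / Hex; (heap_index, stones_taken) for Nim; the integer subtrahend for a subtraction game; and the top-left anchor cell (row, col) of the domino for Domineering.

PV length from [O../.../X.X]: 5 plies

[O../.../X.X] O move#1: (0,1):-1/OO./.../X.X, (0,2):-1/O.O/.../X.X, (1,0):-1/O../O../X.X, (1,1):+1/O../.O./X.X*, (1,2):-1/O../..O/X.X, (2,1):-1/O../.../XOX
[O../.O./X.X] X move#2: (0,1):-1/OX./.O./X.X*, (0,2):-1/O.X/.O./X.X, (1,0):-1/O../XO./X.X, (1,2):-1/O../.OX/X.X, (2,1):-1/O../.O./XXX
[OX./.O./X.X] O move#3: (0,2):-1/OXO/.O./X.X, (1,0):+1/OX./OO./X.X*, (1,2):-1/OX./.OO/X.X, (2,1):-1/OX./.O./XOX
[OX./OO./X.X] X move#4: (0,2):-1/OXX/OO./X.X*, (1,2):-1/OX./OOX/X.X, (2,1):-1/OX./OO./XXX
[OXX/OO./X.X] O move#5: (1,2):+1/OXX/OOO/X.X*, (2,1):-1/OXX/OO./XOX
[OXX/OOO/X.X] end (terminal -1, X#6); searched O../.../X.X to 6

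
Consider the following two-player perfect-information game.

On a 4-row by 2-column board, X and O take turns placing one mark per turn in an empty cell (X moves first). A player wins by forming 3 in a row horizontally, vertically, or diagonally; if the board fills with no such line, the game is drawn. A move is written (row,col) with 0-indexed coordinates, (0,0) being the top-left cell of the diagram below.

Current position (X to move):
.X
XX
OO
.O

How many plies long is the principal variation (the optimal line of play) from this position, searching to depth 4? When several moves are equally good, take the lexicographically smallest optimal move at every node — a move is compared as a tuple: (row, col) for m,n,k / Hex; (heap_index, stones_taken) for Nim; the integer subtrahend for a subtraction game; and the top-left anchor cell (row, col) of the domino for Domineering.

p1 X@[.X/XX/OO/.O]: (0,0)[XX/XX/OO/.O]+0* (3,0)[.X/XX/OO/XO]+0
p2 O@[XX/XX/OO/.O]: (3,0)[XX/XX/OO/OO]+0*
p3 X@[XX/XX/OO/OO] terminal +0; root [.X/XX/OO/.O] d4

PV length from [.X/XX/OO/.O]: 2 plies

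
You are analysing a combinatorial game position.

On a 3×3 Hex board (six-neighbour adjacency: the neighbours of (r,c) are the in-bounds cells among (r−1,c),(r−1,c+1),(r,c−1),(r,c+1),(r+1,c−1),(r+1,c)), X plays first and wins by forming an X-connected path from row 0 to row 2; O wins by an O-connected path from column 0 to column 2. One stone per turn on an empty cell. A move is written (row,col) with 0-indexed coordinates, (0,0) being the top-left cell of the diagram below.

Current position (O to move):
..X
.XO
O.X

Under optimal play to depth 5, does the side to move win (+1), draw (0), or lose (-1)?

value(..X/.XO/O.X, O) = +1

p1 O@[..X/.XO/O.X]: (0,0)[O.X/.XO/O.X]-1 (0,1)[.OX/.XO/O.X]-1 (1,0)[..X/OXO/O.X]-1 (2,1)[..X/.XO/OOX]+1*
p2 X@[..X/.XO/OOX] terminal -1; root [..X/.XO/O.X] d5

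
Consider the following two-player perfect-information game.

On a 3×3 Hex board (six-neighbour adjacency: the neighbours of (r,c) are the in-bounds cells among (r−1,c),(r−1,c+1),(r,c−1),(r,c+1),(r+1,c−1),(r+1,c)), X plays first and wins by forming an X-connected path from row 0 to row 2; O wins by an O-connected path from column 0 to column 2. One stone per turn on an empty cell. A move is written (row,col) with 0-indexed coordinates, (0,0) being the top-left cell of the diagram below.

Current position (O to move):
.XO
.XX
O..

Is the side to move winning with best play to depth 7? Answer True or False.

[.XO/.XX/O..] O move#1: (0,0):-1/OXO/.XX/O..*, (1,0):-1/.XO/OXX/O.., (2,1):-1/.XO/.XX/OO., (2,2):-1/.XO/.XX/O.O
[OXO/.XX/O..] X move#2: (1,0):+1/OXO/XXX/O..*, (2,1):+1/OXO/.XX/OX., (2,2):+1/OXO/.XX/O.X
[OXO/XXX/O..] O move#3: (2,1):-1/OXO/XXX/OO.*, (2,2):-1/OXO/XXX/O.O
[OXO/XXX/OO.] X move#4: (2,2):+1/OXO/XXX/OOX*
[OXO/XXX/OOX] end (terminal -1, O#5); searched .XO/.XX/O.. to 7

O winning at [.XO/.XX/O..]: False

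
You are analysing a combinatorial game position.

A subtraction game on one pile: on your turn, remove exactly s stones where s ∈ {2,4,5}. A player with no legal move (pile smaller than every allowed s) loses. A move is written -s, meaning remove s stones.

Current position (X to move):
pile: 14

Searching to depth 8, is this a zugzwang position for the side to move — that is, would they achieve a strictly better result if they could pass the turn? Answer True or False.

zugzwang(14, X) = True

p1 X@[14]: -2[12]-1* -4[10]-1 -5[9]-1
p2 O@[12]: -2[10]-1 -4[8]+1* -5[7]+1
p3 X@[8]: -2[6]-1* -4[4]-1 -5[3]-1
p4 O@[6]: -2[4]-1 -4[2]-1 -5[1]+1*
p5 X@[1] terminal -1; root [14] d8
if X skipped the turn, O would face:
~ p1 O@[14]: -2[12]-1* -4[10]-1 -5[9]-1
~ p2 X@[12]: -2[10]-1 -4[8]+1* -5[7]+1
~ p3 O@[8]: -2[6]-1* -4[4]-1 -5[3]-1
~ p4 X@[6]: -2[4]-1 -4[2]-1 -5[1]+1*
~ p5 O@[1] terminal -1; root [14] d8
compare (X): move=-1 vs pass=+1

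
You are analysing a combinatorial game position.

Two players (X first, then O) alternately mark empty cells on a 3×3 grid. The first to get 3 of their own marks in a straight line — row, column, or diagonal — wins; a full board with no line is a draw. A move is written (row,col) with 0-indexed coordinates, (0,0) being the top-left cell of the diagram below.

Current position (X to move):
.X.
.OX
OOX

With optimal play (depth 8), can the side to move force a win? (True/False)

ply 1, X at .X./.OX/OOX | (0,0)=-1→XX./.OX/OOX; (0,2)=+1→.XX/.OX/OOX*; (1,0)=-1→.X./XOX/OOX
ply 2: .XX/.OX/OOX is terminal -1 (O); from .X./.OX/OOX depth 8

X winning at [.X./.OX/OOX]: True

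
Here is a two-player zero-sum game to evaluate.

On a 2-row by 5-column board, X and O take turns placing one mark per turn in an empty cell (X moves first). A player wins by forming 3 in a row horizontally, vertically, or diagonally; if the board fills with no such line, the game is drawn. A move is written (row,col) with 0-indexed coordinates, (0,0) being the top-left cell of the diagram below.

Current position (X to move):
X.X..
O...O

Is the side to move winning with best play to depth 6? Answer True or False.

ply 1, X at X.X../O...O | (0,1)=+1→XXX../O...O*; (0,3)=+1→X.XX./O...O; (0,4)=+1→X.X.X/O...O; (1,1)=+0→X.X../OX..O; (1,2)=+0→X.X../O.X.O; (1,3)=+0→X.X../O..XO
ply 2: XXX../O...O is terminal -1 (O); from X.X../O...O depth 6

X winning at [X.X../O...O]: True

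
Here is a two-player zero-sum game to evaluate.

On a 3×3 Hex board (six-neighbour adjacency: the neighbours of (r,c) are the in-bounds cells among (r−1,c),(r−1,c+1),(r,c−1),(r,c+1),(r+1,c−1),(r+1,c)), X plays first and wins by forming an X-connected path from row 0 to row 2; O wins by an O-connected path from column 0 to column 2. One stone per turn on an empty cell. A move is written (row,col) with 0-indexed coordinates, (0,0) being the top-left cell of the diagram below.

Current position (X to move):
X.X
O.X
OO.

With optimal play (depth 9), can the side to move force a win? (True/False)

X winning at [X.X/O.X/OO.]: True

ply 1, X at X.X/O.X/OO. | (0,1)=-1→XXX/O.X/OO.; (1,1)=-1→X.X/OXX/OO.; (2,2)=+1→X.X/O.X/OOX*
ply 2: X.X/O.X/OOX is terminal -1 (O); from X.X/O.X/OO. depth 9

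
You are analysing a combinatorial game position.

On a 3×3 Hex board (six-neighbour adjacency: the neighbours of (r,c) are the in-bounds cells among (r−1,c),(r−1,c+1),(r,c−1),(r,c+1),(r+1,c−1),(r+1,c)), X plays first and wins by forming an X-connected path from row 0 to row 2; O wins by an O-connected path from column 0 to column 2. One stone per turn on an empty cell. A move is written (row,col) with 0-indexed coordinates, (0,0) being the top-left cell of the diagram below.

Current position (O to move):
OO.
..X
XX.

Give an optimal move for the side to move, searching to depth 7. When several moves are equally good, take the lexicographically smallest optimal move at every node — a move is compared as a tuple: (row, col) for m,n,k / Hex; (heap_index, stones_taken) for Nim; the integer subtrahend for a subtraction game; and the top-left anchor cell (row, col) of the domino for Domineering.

ply 1, O at OO./..X/XX. | (0,2)=+1→OOO/..X/XX.*; (1,0)=-1→OO./O.X/XX.; (1,1)=-1→OO./.OX/XX.; (2,2)=-1→OO./..X/XXO
ply 2: OOO/..X/XX. is terminal -1 (X); from OO./..X/XX. depth 7

O's best at [OO./..X/XX.]: (0,2)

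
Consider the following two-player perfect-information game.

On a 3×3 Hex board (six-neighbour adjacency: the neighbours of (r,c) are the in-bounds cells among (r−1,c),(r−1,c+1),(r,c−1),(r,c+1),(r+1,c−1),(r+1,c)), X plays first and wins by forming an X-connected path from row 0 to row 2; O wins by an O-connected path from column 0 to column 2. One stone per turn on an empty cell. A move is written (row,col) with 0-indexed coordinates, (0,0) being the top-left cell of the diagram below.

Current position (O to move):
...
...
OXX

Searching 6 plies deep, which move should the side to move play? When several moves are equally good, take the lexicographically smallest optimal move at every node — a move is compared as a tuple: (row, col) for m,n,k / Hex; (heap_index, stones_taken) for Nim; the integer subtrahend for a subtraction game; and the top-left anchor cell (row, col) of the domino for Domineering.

p1 O@[.../.../OXX]: (0,0)[O../.../OXX]-1 (0,1)[.O./.../OXX]-1 (0,2)[..O/.../OXX]+1* (1,0)[.../O../OXX]-1 (1,1)[.../.O./OXX]+1 (1,2)[.../..O/OXX]-1
p2 X@[..O/.../OXX]: (0,0)[X.O/.../OXX]-1* (0,1)[.XO/.../OXX]-1 (1,0)[..O/X../OXX]-1 (1,1)[..O/.X./OXX]-1 (1,2)[..O/..X/OXX]-1
p3 O@[X.O/.../OXX]: (0,1)[XOO/.../OXX]+1* (1,0)[X.O/O../OXX]+1 (1,1)[X.O/.O./OXX]+1 (1,2)[X.O/..O/OXX]-1
p4 X@[XOO/.../OXX]: (1,0)[XOO/X../OXX]-1* (1,1)[XOO/.X./OXX]-1 (1,2)[XOO/..X/OXX]-1
p5 O@[XOO/X../OXX]: (1,1)[XOO/XO./OXX]+1* (1,2)[XOO/X.O/OXX]-1
p6 X@[XOO/XO./OXX] terminal -1; root [.../.../OXX] d6

O's best at [.../.../OXX]: (0,2)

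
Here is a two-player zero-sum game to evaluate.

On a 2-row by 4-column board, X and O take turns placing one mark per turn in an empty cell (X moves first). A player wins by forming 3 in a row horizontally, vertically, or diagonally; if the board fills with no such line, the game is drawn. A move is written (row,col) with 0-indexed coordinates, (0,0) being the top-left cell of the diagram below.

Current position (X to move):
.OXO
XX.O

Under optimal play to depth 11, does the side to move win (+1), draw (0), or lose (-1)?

p1 X@[.OXO/XX.O]: (0,0)[XOXO/XX.O]+0 (1,2)[.OXO/XXXO]+1*
p2 O@[.OXO/XXXO] terminal -1; root [.OXO/XX.O] d11

value(.OXO/XX.O, X) = +1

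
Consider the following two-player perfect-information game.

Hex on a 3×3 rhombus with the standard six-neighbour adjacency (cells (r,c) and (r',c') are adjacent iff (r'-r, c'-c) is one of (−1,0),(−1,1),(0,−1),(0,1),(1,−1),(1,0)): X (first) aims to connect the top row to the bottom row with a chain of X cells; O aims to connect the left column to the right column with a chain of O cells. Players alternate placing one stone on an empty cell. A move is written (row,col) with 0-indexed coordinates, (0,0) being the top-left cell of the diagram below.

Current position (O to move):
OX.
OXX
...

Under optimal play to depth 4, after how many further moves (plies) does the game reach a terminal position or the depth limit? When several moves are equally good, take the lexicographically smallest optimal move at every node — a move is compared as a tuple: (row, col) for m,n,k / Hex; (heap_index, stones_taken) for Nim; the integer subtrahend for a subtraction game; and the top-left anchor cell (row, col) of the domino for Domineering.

PV length from [OX./OXX/...]: 2 plies

ply 1, O at OX./OXX/... | (0,2)=-1→OXO/OXX/...*; (2,0)=-1→OX./OXX/O..; (2,1)=-1→OX./OXX/.O.; (2,2)=-1→OX./OXX/..O
ply 2, X at OXO/OXX/... | (2,0)=+1→OXO/OXX/X..*; (2,1)=+1→OXO/OXX/.X.; (2,2)=+1→OXO/OXX/..X
ply 3: OXO/OXX/X.. is terminal -1 (O); from OX./OXX/... depth 4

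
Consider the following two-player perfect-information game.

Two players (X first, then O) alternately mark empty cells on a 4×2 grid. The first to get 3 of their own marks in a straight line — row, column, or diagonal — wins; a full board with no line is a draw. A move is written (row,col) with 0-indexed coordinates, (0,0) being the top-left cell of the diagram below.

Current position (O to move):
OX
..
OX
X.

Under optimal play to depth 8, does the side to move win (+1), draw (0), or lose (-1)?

ply 1, O at OX/../OX/X. | (1,0)=+1→OX/O./OX/X.*; (1,1)=+0→OX/.O/OX/X.; (3,1)=-1→OX/../OX/XO
ply 2: OX/O./OX/X. is terminal -1 (X); from OX/../OX/X. depth 8

value(OX/../OX/X., O) = +1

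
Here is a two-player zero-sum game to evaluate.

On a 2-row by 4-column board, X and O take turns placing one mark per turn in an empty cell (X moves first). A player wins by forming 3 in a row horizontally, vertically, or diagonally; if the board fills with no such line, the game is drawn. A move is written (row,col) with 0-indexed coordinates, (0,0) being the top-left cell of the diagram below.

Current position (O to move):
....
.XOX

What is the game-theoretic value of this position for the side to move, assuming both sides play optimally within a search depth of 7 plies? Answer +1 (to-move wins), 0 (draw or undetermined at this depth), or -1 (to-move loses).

value(..../.XOX, O) = 0

[..../.XOX] O move#1: (0,0):+0/O.../.XOX*, (0,1):+0/.O../.XOX, (0,2):+0/..O./.XOX, (0,3):+0/...O/.XOX, (1,0):+0/..../OXOX
[O.../.XOX] X move#2: (0,1):+0/OX../.XOX*, (0,2):+0/O.X./.XOX, (0,3):+0/O..X/.XOX, (1,0):+0/O.../XXOX
[OX../.XOX] O move#3: (0,2):+0/OXO./.XOX*, (0,3):+0/OX.O/.XOX, (1,0):+0/OX../OXOX
[OXO./.XOX] X move#4: (0,3):+0/OXOX/.XOX*, (1,0):+0/OXO./XXOX
[OXOX/.XOX] O move#5: (1,0):+0/OXOX/OXOX*
[OXOX/OXOX] end (terminal +0, X#6); searched ..../.XOX to 7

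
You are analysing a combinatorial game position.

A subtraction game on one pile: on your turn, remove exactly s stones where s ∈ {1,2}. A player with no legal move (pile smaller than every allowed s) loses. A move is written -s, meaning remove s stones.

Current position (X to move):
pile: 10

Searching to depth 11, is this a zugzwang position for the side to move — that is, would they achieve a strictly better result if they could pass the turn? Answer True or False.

[10] X move#1: -1:+1/9*, -2:-1/8
[9] O move#2: -1:-1/8*, -2:-1/7
[8] X move#3: -1:-1/7, -2:+1/6*
[6] O move#4: -1:-1/5*, -2:-1/4
[5] X move#5: -1:-1/4, -2:+1/3*
[3] O move#6: -1:-1/2*, -2:-1/1
[2] X move#7: -1:-1/1, -2:+1/0*
[0] end (terminal -1, O#8); searched 10 to 11
pass branch (O moves first from the same position):
  | [10] O move#1: -1:+1/9*, -2:-1/8
  | [9] X move#2: -1:-1/8*, -2:-1/7
  | [8] O move#3: -1:-1/7, -2:+1/6*
  | [6] X move#4: -1:-1/5*, -2:-1/4
  | [5] O move#5: -1:-1/4, -2:+1/3*
  | [3] X move#6: -1:-1/2*, -2:-1/1
  | [2] O move#7: -1:-1/1, -2:+1/0*
  | [0] end (terminal -1, X#8); searched 10 to 11
X moving scores +1; X passing scores -1

zugzwang(10, X) = False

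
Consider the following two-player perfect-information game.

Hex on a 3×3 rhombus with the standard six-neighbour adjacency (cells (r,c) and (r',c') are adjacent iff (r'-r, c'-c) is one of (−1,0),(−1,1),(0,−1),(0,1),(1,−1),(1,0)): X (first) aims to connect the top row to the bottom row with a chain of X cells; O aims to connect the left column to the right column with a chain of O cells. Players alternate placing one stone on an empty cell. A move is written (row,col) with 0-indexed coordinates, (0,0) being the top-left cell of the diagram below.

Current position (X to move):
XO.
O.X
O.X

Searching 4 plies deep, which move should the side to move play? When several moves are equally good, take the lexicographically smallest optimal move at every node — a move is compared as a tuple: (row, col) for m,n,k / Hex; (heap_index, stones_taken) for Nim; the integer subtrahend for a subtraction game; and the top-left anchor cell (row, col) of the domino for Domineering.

X's best at [XO./O.X/O.X]: (0,2)

ply 1, X at XO./O.X/O.X | (0,2)=+1→XOX/O.X/O.X*; (1,1)=-1→XO./OXX/O.X; (2,1)=-1→XO./O.X/OXX
ply 2: XOX/O.X/O.X is terminal -1 (O); from XO./O.X/O.X depth 4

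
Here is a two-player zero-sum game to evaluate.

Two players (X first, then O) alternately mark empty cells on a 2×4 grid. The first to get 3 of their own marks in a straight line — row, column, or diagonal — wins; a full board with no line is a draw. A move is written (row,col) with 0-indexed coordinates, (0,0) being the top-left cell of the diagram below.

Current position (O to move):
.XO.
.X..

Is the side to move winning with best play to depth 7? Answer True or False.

O winning at [.XO./.X..]: False

[.XO./.X..] O move#1: (0,0):-1/OXO./.X.., (0,3):-1/.XOO/.X.., (1,0):+0/.XO./OX..*, (1,2):+0/.XO./.XO., (1,3):+0/.XO./.X.O
[.XO./OX..] X move#2: (0,0):+0/XXO./OX..*, (0,3):+0/.XOX/OX.., (1,2):+0/.XO./OXX., (1,3):+0/.XO./OX.X
[XXO./OX..] O move#3: (0,3):+0/XXOO/OX..*, (1,2):+0/XXO./OXO., (1,3):+0/XXO./OX.O
[XXOO/OX..] X move#4: (1,2):+0/XXOO/OXX.*, (1,3):+0/XXOO/OX.X
[XXOO/OXX.] O move#5: (1,3):+0/XXOO/OXXO*
[XXOO/OXXO] end (terminal +0, X#6); searched .XO./.X.. to 7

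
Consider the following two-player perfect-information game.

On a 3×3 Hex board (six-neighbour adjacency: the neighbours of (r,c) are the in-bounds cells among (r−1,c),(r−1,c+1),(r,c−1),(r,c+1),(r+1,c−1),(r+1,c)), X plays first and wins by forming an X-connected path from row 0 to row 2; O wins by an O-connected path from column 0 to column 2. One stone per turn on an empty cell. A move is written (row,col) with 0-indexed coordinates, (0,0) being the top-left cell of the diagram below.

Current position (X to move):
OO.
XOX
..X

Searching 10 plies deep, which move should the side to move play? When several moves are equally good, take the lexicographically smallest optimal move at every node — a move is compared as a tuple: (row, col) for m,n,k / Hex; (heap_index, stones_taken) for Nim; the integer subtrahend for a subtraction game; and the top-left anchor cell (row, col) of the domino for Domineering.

X's best at [OO./XOX/..X]: (0,2)

p1 X@[OO./XOX/..X]: (0,2)[OOX/XOX/..X]+1* (2,0)[OO./XOX/X.X]-1 (2,1)[OO./XOX/.XX]-1
p2 O@[OOX/XOX/..X] terminal -1; root [OO./XOX/..X] d10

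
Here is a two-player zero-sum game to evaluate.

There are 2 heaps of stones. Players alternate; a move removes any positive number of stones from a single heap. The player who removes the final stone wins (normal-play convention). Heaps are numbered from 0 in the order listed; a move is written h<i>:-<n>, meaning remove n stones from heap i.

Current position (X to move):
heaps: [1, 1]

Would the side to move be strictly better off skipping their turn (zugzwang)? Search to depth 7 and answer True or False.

ply 1, X at (1,1) | h0:-1=-1→(0,1)*; h1:-1=-1→(1,0)
ply 2, O at (0,1) | h1:-1=+1→(0,0)*
ply 3: (0,0) is terminal -1 (X); from (1,1) depth 7
pass branch (O moves first from the same position):
  | ply 1, O at (1,1) | h0:-1=-1→(0,1)*; h1:-1=-1→(1,0)
  | ply 2, X at (0,1) | h1:-1=+1→(0,0)*
  | ply 3: (0,0) is terminal -1 (O); from (1,1) depth 7
X moving scores -1; X passing scores +1

zugzwang((1,1), X) = True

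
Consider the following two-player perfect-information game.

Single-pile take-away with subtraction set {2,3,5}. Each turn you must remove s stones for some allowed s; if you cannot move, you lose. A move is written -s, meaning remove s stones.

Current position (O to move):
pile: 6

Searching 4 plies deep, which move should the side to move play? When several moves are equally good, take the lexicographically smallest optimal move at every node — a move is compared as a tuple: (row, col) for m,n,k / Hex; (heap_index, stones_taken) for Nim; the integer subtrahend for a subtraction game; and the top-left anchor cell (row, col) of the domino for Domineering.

[6] O move#1: -2:-1/4, -3:-1/3, -5:+1/1*
[1] end (terminal -1, X#2); searched 6 to 4

O's best at [6]: -5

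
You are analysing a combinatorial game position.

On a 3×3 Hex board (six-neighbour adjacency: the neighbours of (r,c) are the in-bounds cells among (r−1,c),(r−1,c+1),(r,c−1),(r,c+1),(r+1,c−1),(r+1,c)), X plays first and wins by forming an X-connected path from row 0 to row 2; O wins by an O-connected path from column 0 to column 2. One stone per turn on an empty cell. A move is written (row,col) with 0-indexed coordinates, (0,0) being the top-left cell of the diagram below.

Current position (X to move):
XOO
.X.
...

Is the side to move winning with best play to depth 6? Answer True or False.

p1 X@[XOO/.X./...]: (1,0)[XOO/XX./...]+1* (1,2)[XOO/.XX/...]-1 (2,0)[XOO/.X./X..]-1 (2,1)[XOO/.X./.X.]-1 (2,2)[XOO/.X./..X]-1
p2 O@[XOO/XX./...]: (1,2)[XOO/XXO/...]-1* (2,0)[XOO/XX./O..]-1 (2,1)[XOO/XX./.O.]-1 (2,2)[XOO/XX./..O]-1
p3 X@[XOO/XXO/...]: (2,0)[XOO/XXO/X..]+1* (2,1)[XOO/XXO/.X.]+1 (2,2)[XOO/XXO/..X]+1
p4 O@[XOO/XXO/X..] terminal -1; root [XOO/.X./...] d6

X winning at [XOO/.X./...]: True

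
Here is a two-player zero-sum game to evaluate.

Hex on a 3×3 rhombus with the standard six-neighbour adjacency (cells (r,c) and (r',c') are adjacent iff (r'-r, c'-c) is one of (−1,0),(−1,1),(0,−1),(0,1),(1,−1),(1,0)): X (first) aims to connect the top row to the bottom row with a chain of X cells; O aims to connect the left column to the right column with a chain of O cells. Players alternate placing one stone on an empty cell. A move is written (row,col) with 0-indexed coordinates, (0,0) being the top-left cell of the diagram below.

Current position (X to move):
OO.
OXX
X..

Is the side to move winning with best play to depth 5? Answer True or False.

X winning at [OO./OXX/X..]: True

[OO./OXX/X..] X move#1: (0,2):+1/OOX/OXX/X..*, (2,1):-1/OO./OXX/XX., (2,2):-1/OO./OXX/X.X
[OOX/OXX/X..] end (terminal -1, O#2); searched OO./OXX/X.. to 5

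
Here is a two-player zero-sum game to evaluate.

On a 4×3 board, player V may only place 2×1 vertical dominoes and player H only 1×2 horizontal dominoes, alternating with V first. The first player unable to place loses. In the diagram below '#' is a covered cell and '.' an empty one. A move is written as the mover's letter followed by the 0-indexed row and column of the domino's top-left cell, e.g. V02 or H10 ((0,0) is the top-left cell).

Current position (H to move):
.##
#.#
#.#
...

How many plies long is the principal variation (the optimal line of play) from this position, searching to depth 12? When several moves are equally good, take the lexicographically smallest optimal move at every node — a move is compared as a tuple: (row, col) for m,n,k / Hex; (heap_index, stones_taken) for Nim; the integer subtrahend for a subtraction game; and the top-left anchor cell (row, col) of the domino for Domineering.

PV length from [.##/#.#/#.#/...]: 2 plies

ply 1, H at .##/#.#/#.#/... | H30=-1→.##/#.#/#.#/##.*; H31=-1→.##/#.#/#.#/.##
ply 2, V at .##/#.#/#.#/##. | V11=+1→.##/###/###/##.*
ply 3: .##/###/###/##. is terminal -1 (H); from .##/#.#/#.#/... depth 12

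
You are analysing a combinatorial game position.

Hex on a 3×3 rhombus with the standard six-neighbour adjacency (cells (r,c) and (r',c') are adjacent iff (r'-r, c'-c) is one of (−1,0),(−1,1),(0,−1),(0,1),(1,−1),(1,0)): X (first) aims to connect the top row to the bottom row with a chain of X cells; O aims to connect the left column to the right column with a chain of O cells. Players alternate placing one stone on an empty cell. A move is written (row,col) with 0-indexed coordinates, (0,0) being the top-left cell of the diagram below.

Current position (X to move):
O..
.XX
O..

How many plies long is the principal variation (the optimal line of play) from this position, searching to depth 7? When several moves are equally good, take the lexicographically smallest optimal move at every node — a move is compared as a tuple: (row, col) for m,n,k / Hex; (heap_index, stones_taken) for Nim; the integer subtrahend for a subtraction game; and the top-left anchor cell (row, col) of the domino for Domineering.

[O../.XX/O..] X move#1: (0,1):+1/OX./.XX/O..*, (0,2):+1/O.X/.XX/O.., (1,0):+1/O../XXX/O.., (2,1):+1/O../.XX/OX., (2,2):+1/O../.XX/O.X
[OX./.XX/O..] O move#2: (0,2):-1/OXO/.XX/O..*, (1,0):-1/OX./OXX/O.., (2,1):-1/OX./.XX/OO., (2,2):-1/OX./.XX/O.O
[OXO/.XX/O..] X move#3: (1,0):+1/OXO/XXX/O..*, (2,1):+1/OXO/.XX/OX., (2,2):+1/OXO/.XX/O.X
[OXO/XXX/O..] O move#4: (2,1):-1/OXO/XXX/OO.*, (2,2):-1/OXO/XXX/O.O
[OXO/XXX/OO.] X move#5: (2,2):+1/OXO/XXX/OOX*
[OXO/XXX/OOX] end (terminal -1, O#6); searched O../.XX/O.. to 7

PV length from [O../.XX/O..]: 5 plies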